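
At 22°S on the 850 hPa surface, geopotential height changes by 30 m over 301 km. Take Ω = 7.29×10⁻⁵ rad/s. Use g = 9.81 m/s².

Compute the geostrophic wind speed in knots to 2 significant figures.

35 knots

Coriolis parameter at 22°S:
f = 2Ω sin φ = 2 × 7.29×10⁻⁵ × sin 22° = 5.46×10⁻⁵ s⁻¹
Height gradient: |∂Z/∂n| = 30 m / 301000 m = 9.97×10⁻⁵
On a pressure surface, geostrophic balance gives V_g = (g/f)|∂Z/∂n|:
V_g = 9.81 × 9.97×10⁻⁵ / 5.46×10⁻⁵ = 17.9 m/s
Converting: 17.9 m/s × 1.944 = 35 knots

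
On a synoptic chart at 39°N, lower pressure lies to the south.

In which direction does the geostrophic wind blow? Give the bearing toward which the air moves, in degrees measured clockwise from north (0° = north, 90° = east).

The pressure-gradient force points toward the south (bearing 180°).
Geostrophic balance: in the Northern Hemisphere the Coriolis force deflects motion to the right, so the geostrophic wind blows 90° to the right of the pressure-gradient force (low pressure on the left).
Rotating 180° by 90° clockwise gives 270° — the wind blows toward the west.

270°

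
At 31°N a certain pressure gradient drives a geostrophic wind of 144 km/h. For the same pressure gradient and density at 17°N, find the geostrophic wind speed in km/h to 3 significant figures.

With the same pressure gradient and density, V_g ∝ 1/f ∝ 1/sin φ.
V₂ = V₁ · sin φ₁ / sin φ₂ = 144 × sin 31° / sin 17°
V₂ = 144 × 0.5150/0.2924 = 254 km/h

254 km/h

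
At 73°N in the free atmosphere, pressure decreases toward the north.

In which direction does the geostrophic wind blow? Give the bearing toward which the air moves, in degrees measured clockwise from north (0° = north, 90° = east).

090°

The pressure-gradient force points toward the north (bearing 000°).
Geostrophic balance: in the Northern Hemisphere the Coriolis force deflects motion to the right, so the geostrophic wind blows 90° to the right of the pressure-gradient force (low pressure on the left).
Rotating 000° by 90° clockwise gives 090° — the wind blows toward the east.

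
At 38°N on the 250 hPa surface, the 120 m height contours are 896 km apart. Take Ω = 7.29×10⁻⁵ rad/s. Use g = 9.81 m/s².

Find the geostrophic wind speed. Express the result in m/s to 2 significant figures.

Coriolis parameter at 38°N:
f = 2Ω sin φ = 2 × 7.29×10⁻⁵ × sin 38° = 8.98×10⁻⁵ s⁻¹
Height gradient: |∂Z/∂n| = 120 m / 896000 m = 1.34×10⁻⁴
On a pressure surface, geostrophic balance gives V_g = (g/f)|∂Z/∂n|:
V_g = 9.81 × 1.34×10⁻⁴ / 8.98×10⁻⁵ = 14.6 m/s

15 m/s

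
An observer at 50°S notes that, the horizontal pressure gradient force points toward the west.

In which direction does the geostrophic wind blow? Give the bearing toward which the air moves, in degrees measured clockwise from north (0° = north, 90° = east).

The pressure-gradient force points toward the west (bearing 270°).
Geostrophic balance: in the Southern Hemisphere the Coriolis force deflects motion to the left, so the geostrophic wind blows 90° to the left of the pressure-gradient force (low pressure on the right).
Rotating 270° by 90° counterclockwise gives 180° — the wind blows toward the south.

180°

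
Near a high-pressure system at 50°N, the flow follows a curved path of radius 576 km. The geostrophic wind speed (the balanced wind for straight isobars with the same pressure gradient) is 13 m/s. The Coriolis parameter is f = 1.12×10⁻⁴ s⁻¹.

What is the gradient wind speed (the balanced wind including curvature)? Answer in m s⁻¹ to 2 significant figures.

Around a high, pressure-gradient force acts outward with centrifugal, so Coriolis balances both:
fV = (1/ρ)|∂P/∂n| + V²/R  →  V² − fR·V + fR·V_g = 0
With fR = 1.12×10⁻⁴ × 576×10³ m = 64.5 m/s:
V = [fR − √((fR)² − 4 fR V_g)]/2 = [64.5 − √(64.5² − 4×64.5×13)]/2 = 18.1 m/s
Supergeostrophic (V > V_g = 13 m/s), as expected around a high.

18 m s⁻¹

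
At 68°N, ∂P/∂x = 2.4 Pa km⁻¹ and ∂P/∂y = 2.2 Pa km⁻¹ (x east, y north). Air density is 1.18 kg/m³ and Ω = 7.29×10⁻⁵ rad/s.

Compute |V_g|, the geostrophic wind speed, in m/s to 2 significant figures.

20 m/s

Coriolis parameter at 68°N:
f = 2Ω sin φ = 2 × 7.29×10⁻⁵ × sin 68° = 1.35×10⁻⁴ s⁻¹
Component geostrophic relations (x east, y north):
u_g = −(1/(fρ)) ∂P/∂y,  v_g = (1/(fρ)) ∂P/∂x
u_g = −(2.2×10⁻³)/(1.35×10⁻⁴ × 1.18) = −13.8 m/s;  v_g = (2.4×10⁻³)/(1.35×10⁻⁴ × 1.18) = 15.0 m/s
|V_g| = √(u_g² + v_g²) = 20.4 m/s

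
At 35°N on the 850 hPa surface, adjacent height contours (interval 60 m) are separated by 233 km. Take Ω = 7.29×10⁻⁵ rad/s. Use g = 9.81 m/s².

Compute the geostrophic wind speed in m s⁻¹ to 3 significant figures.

30.2 m s⁻¹

Coriolis parameter at 35°N:
f = 2Ω sin φ = 2 × 7.29×10⁻⁵ × sin 35° = 8.36×10⁻⁵ s⁻¹
Height gradient: |∂Z/∂n| = 60 m / 233000 m = 2.58×10⁻⁴
On a pressure surface, geostrophic balance gives V_g = (g/f)|∂Z/∂n|:
V_g = 9.81 × 2.58×10⁻⁴ / 8.36×10⁻⁵ = 30.2 m/s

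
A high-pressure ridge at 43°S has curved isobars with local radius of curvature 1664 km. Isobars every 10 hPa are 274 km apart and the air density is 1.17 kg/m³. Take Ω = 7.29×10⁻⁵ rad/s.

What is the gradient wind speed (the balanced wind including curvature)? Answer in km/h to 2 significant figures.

150 km/h

Coriolis parameter at 43°S:
f = 2Ω sin φ = 2 × 7.29×10⁻⁵ × sin 43° = 9.94×10⁻⁵ s⁻¹
Pressure gradient: |∂P/∂n| = 1000 Pa / 274000 m = 3.65×10⁻³ Pa/m
Geostrophic speed: V_g = |∂P/∂n|/(fρ) = 3.65×10⁻³/(9.94×10⁻⁵ × 1.17) = 31.4 m/s
Around a high, pressure-gradient force acts outward with centrifugal, so Coriolis balances both:
fV = (1/ρ)|∂P/∂n| + V²/R  →  V² − fR·V + fR·V_g = 0
With fR = 9.94×10⁻⁵ × 1664×10³ m = 165 m/s:
V = [fR − √((fR)² − 4 fR V_g)]/2 = [165 − √(165² − 4×165×31.4)]/2 = 42.1 m/s
Supergeostrophic (V > V_g = 31.4 m/s), as expected around a high.
Converting: 42.1 m/s × 3.6 = 150 km/h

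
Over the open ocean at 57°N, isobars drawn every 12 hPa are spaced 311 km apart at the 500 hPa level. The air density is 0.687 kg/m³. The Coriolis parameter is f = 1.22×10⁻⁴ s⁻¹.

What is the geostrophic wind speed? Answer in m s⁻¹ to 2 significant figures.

Pressure gradient: |∂P/∂n| = 1200 Pa / 311000 m = 3.86×10⁻³ Pa/m
Geostrophic balance (pressure-gradient force = Coriolis force):
V_g = (1/(fρ)) |∂P/∂n| = 3.86×10⁻³ / (1.22×10⁻⁴ × 0.687) = 46.0 m/s

46 m s⁻¹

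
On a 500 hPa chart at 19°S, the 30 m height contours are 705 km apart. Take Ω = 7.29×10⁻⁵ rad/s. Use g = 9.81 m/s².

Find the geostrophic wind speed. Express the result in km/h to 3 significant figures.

31.7 km/h

Coriolis parameter at 19°S:
f = 2Ω sin φ = 2 × 7.29×10⁻⁵ × sin 19° = 4.75×10⁻⁵ s⁻¹
Height gradient: |∂Z/∂n| = 30 m / 705000 m = 4.26×10⁻⁵
On a pressure surface, geostrophic balance gives V_g = (g/f)|∂Z/∂n|:
V_g = 9.81 × 4.26×10⁻⁵ / 4.75×10⁻⁵ = 8.79 m/s
Converting: 8.79 m/s × 3.6 = 31.7 km/h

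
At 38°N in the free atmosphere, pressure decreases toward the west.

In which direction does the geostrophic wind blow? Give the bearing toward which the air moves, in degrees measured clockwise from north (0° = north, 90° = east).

The pressure-gradient force points toward the west (bearing 270°).
Geostrophic balance: in the Northern Hemisphere the Coriolis force deflects motion to the right, so the geostrophic wind blows 90° to the right of the pressure-gradient force (low pressure on the left).
Rotating 270° by 90° clockwise gives 000° — the wind blows toward the north.

000°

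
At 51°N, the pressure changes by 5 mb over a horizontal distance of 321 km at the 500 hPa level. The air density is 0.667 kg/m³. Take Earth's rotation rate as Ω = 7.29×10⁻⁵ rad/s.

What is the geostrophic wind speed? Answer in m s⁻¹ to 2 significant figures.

21 m s⁻¹

Coriolis parameter at 51°N:
f = 2Ω sin φ = 2 × 7.29×10⁻⁵ × sin 51° = 1.13×10⁻⁴ s⁻¹
Pressure gradient: |∂P/∂n| = 500 Pa / 321000 m = 1.56×10⁻³ Pa/m
Geostrophic balance (pressure-gradient force = Coriolis force):
V_g = (1/(fρ)) |∂P/∂n| = 1.56×10⁻³ / (1.13×10⁻⁴ × 0.667) = 20.6 m/s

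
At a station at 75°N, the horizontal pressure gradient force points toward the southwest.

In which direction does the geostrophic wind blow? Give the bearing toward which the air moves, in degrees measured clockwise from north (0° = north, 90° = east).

315°

The pressure-gradient force points toward the southwest (bearing 225°).
Geostrophic balance: in the Northern Hemisphere the Coriolis force deflects motion to the right, so the geostrophic wind blows 90° to the right of the pressure-gradient force (low pressure on the left).
Rotating 225° by 90° clockwise gives 315° — the wind blows toward the northwest.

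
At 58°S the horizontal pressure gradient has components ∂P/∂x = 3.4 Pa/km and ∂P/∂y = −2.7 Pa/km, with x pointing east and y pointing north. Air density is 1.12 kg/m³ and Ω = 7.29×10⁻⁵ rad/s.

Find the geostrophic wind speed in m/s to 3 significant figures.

31.4 m/s

Coriolis parameter at 58°S:
f = 2Ω sin φ = 2 × 7.29×10⁻⁵ × sin 58° = 1.24×10⁻⁴ s⁻¹
In the Southern Hemisphere f is negative: f = −1.24×10⁻⁴ s⁻¹.
Component geostrophic relations (x east, y north):
u_g = −(1/(fρ)) ∂P/∂y,  v_g = (1/(fρ)) ∂P/∂x
u_g = −(−2.7×10⁻³)/(−1.24×10⁻⁴ × 1.12) = −19.5 m/s;  v_g = (3.4×10⁻³)/(−1.24×10⁻⁴ × 1.12) = −24.6 m/s
|V_g| = √(u_g² + v_g²) = 31.4 m/s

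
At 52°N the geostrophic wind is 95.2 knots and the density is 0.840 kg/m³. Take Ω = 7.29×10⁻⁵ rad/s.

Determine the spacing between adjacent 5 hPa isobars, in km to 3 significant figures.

Coriolis parameter at 52°N:
f = 2Ω sin φ = 2 × 7.29×10⁻⁵ × sin 52° = 1.15×10⁻⁴ s⁻¹
Wind speed in SI: 95.2 knots = 49.0 m/s
Geostrophic balance rearranged: |∂P/∂n| = f ρ V_g
|∂P/∂n| = 1.15×10⁻⁴ × 0.840 × 49.0 = 4.73×10⁻³ Pa/m
Isobar spacing: Δn = ΔP/|∂P/∂n| = 500 Pa / 4.73×10⁻³ Pa/m = 105785 m ≈ 106 km

106 km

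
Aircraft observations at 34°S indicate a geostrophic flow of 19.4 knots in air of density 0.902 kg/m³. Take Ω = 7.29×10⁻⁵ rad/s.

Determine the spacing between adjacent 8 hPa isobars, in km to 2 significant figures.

Coriolis parameter at 34°S:
f = 2Ω sin φ = 2 × 7.29×10⁻⁵ × sin 34° = 8.15×10⁻⁵ s⁻¹
Wind speed in SI: 19.4 knots = 9.98 m/s
Geostrophic balance rearranged: |∂P/∂n| = f ρ V_g
|∂P/∂n| = 8.15×10⁻⁵ × 0.902 × 9.98 = 7.34×10⁻⁴ Pa/m
Isobar spacing: Δn = ΔP/|∂P/∂n| = 800 Pa / 7.34×10⁻⁴ Pa/m = 1089995 m ≈ 1100 km

1100 km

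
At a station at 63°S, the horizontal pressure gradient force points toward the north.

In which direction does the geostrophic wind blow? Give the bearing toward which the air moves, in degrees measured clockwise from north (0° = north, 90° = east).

270°

The pressure-gradient force points toward the north (bearing 000°).
Geostrophic balance: in the Southern Hemisphere the Coriolis force deflects motion to the left, so the geostrophic wind blows 90° to the left of the pressure-gradient force (low pressure on the right).
Rotating 000° by 90° counterclockwise gives 270° — the wind blows toward the west.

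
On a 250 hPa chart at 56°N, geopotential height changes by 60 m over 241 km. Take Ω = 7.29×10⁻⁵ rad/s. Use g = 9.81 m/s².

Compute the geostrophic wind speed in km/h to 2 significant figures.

73 km/h

Coriolis parameter at 56°N:
f = 2Ω sin φ = 2 × 7.29×10⁻⁵ × sin 56° = 1.21×10⁻⁴ s⁻¹
Height gradient: |∂Z/∂n| = 60 m / 241000 m = 2.49×10⁻⁴
On a pressure surface, geostrophic balance gives V_g = (g/f)|∂Z/∂n|:
V_g = 9.81 × 2.49×10⁻⁴ / 1.21×10⁻⁴ = 20.2 m/s
Converting: 20.2 m/s × 3.6 = 73 km/h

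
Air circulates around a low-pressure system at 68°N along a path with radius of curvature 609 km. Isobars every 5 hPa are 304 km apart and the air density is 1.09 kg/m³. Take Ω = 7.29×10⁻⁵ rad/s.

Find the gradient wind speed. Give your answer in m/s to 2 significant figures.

10.0 m/s

Coriolis parameter at 68°N:
f = 2Ω sin φ = 2 × 7.29×10⁻⁵ × sin 68° = 1.35×10⁻⁴ s⁻¹
Pressure gradient: |∂P/∂n| = 500 Pa / 304000 m = 1.64×10⁻³ Pa/m
Geostrophic speed: V_g = |∂P/∂n|/(fρ) = 1.64×10⁻³/(1.35×10⁻⁴ × 1.09) = 11.2 m/s
Around a low, centrifugal force acts outward with Coriolis, so pressure-gradient force balances both:
(1/ρ)|∂P/∂n| = fV + V²/R  →  V² + fR·V − fR·V_g = 0
With fR = 1.35×10⁻⁴ × 609×10³ m = 82.3 m/s:
V = [−fR + √((fR)² + 4 fR V_g)]/2 = [−82.3 + √(82.3² + 4×82.3×11.2)]/2 = 9.96 m/s
Subgeostrophic (V < V_g = 11.2 m/s), as expected around a low.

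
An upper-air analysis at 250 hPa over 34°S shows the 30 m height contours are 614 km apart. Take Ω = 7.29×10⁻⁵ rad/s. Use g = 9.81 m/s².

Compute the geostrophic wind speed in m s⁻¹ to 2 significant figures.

5.9 m s⁻¹

Coriolis parameter at 34°S:
f = 2Ω sin φ = 2 × 7.29×10⁻⁵ × sin 34° = 8.15×10⁻⁵ s⁻¹
Height gradient: |∂Z/∂n| = 30 m / 614000 m = 4.89×10⁻⁵
On a pressure surface, geostrophic balance gives V_g = (g/f)|∂Z/∂n|:
V_g = 9.81 × 4.89×10⁻⁵ / 8.15×10⁻⁵ = 5.88 m/s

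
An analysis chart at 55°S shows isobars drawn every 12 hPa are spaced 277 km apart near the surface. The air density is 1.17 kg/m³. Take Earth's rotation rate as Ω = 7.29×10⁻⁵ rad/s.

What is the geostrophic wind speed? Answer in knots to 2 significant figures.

60 knots

Coriolis parameter at 55°S:
f = 2Ω sin φ = 2 × 7.29×10⁻⁵ × sin 55° = 1.19×10⁻⁴ s⁻¹
Pressure gradient: |∂P/∂n| = 1200 Pa / 277000 m = 4.33×10⁻³ Pa/m
Geostrophic balance (pressure-gradient force = Coriolis force):
V_g = (1/(fρ)) |∂P/∂n| = 4.33×10⁻³ / (1.19×10⁻⁴ × 1.17) = 31.0 m/s
Converting: 31.0 m/s × 1.944 = 60 knots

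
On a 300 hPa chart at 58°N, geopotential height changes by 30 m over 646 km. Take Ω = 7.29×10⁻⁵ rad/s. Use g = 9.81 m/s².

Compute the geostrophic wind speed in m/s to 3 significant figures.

Coriolis parameter at 58°N:
f = 2Ω sin φ = 2 × 7.29×10⁻⁵ × sin 58° = 1.24×10⁻⁴ s⁻¹
Height gradient: |∂Z/∂n| = 30 m / 646000 m = 4.64×10⁻⁵
On a pressure surface, geostrophic balance gives V_g = (g/f)|∂Z/∂n|:
V_g = 9.81 × 4.64×10⁻⁵ / 1.24×10⁻⁴ = 3.68 m/s

3.68 m/s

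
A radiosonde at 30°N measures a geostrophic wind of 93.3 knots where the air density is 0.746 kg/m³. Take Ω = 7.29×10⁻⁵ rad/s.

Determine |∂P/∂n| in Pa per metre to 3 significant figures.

Coriolis parameter at 30°N:
f = 2Ω sin φ = 2 × 7.29×10⁻⁵ × sin 30° = 7.29×10⁻⁵ s⁻¹
Wind speed in SI: 93.3 knots = 48.0 m/s
Geostrophic balance rearranged: |∂P/∂n| = f ρ V_g
|∂P/∂n| = 7.29×10⁻⁵ × 0.746 × 48.0 = 2.61×10⁻³ Pa/m

2.61×10⁻³ Pa/m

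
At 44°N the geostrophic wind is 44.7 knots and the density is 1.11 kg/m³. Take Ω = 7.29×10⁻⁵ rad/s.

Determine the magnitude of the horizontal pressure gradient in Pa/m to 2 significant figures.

2.6×10⁻³ Pa/m

Coriolis parameter at 44°N:
f = 2Ω sin φ = 2 × 7.29×10⁻⁵ × sin 44° = 1.01×10⁻⁴ s⁻¹
Wind speed in SI: 44.7 knots = 23.0 m/s
Geostrophic balance rearranged: |∂P/∂n| = f ρ V_g
|∂P/∂n| = 1.01×10⁻⁴ × 1.11 × 23.0 = 2.59×10⁻³ Pa/m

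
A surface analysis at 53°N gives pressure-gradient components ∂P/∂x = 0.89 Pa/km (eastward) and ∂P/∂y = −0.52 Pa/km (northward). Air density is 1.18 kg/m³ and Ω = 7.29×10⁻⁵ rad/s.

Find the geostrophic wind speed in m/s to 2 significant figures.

7.5 m/s

Coriolis parameter at 53°N:
f = 2Ω sin φ = 2 × 7.29×10⁻⁵ × sin 53° = 1.16×10⁻⁴ s⁻¹
Component geostrophic relations (x east, y north):
u_g = −(1/(fρ)) ∂P/∂y,  v_g = (1/(fρ)) ∂P/∂x
u_g = −(−0.52×10⁻³)/(1.16×10⁻⁴ × 1.18) = 3.78 m/s;  v_g = (0.89×10⁻³)/(1.16×10⁻⁴ × 1.18) = 6.48 m/s
|V_g| = √(u_g² + v_g²) = 7.50 m/s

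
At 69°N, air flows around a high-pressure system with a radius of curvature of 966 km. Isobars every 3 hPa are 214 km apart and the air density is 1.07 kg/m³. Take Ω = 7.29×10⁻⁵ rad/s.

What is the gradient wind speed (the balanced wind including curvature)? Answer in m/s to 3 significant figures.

Coriolis parameter at 69°N:
f = 2Ω sin φ = 2 × 7.29×10⁻⁵ × sin 69° = 1.36×10⁻⁴ s⁻¹
Pressure gradient: |∂P/∂n| = 300 Pa / 214000 m = 1.40×10⁻³ Pa/m
Geostrophic speed: V_g = |∂P/∂n|/(fρ) = 1.40×10⁻³/(1.36×10⁻⁴ × 1.07) = 9.63 m/s
Around a high, pressure-gradient force acts outward with centrifugal, so Coriolis balances both:
fV = (1/ρ)|∂P/∂n| + V²/R  →  V² − fR·V + fR·V_g = 0
With fR = 1.36×10⁻⁴ × 966×10³ m = 131 m/s:
V = [fR − √((fR)² − 4 fR V_g)]/2 = [131 − √(131² − 4×131×9.63)]/2 = 10.5 m/s
Supergeostrophic (V > V_g = 9.63 m/s), as expected around a high.

10.5 m/s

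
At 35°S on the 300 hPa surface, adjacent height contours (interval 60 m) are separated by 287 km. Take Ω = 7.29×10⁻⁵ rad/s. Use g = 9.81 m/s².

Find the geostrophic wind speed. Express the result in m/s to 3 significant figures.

24.5 m/s

Coriolis parameter at 35°S:
f = 2Ω sin φ = 2 × 7.29×10⁻⁵ × sin 35° = 8.36×10⁻⁵ s⁻¹
Height gradient: |∂Z/∂n| = 60 m / 287000 m = 2.09×10⁻⁴
On a pressure surface, geostrophic balance gives V_g = (g/f)|∂Z/∂n|:
V_g = 9.81 × 2.09×10⁻⁴ / 8.36×10⁻⁵ = 24.5 m/s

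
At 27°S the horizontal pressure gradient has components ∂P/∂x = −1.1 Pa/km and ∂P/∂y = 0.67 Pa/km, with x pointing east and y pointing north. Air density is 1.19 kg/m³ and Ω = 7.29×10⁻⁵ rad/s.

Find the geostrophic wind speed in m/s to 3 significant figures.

Coriolis parameter at 27°S:
f = 2Ω sin φ = 2 × 7.29×10⁻⁵ × sin 27° = 6.62×10⁻⁵ s⁻¹
In the Southern Hemisphere f is negative: f = −6.62×10⁻⁵ s⁻¹.
Component geostrophic relations (x east, y north):
u_g = −(1/(fρ)) ∂P/∂y,  v_g = (1/(fρ)) ∂P/∂x
u_g = −(0.67×10⁻³)/(−6.62×10⁻⁵ × 1.19) = 8.51 m/s;  v_g = (−1.1×10⁻³)/(−6.62×10⁻⁵ × 1.19) = 14.0 m/s
|V_g| = √(u_g² + v_g²) = 16.4 m/s

16.4 m/s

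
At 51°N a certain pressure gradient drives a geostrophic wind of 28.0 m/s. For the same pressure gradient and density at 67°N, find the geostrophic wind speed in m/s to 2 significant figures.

24 m/s

With the same pressure gradient and density, V_g ∝ 1/f ∝ 1/sin φ.
V₂ = V₁ · sin φ₁ / sin φ₂ = 28.0 × sin 51° / sin 67°
V₂ = 28.0 × 0.7771/0.9205 = 24 m/s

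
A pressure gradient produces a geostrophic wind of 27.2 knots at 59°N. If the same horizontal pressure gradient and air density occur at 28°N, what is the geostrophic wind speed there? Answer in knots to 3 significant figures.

With the same pressure gradient and density, V_g ∝ 1/f ∝ 1/sin φ.
V₂ = V₁ · sin φ₁ / sin φ₂ = 27.2 × sin 59° / sin 28°
V₂ = 27.2 × 0.8572/0.4695 = 49.7 knots

49.7 knots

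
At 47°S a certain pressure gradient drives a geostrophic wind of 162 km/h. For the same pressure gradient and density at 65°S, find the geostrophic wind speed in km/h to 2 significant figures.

With the same pressure gradient and density, V_g ∝ 1/f ∝ 1/sin φ.
V₂ = V₁ · sin φ₁ / sin φ₂ = 162 × sin 47° / sin 65°
V₂ = 162 × 0.7314/0.9063 = 130 km/h

130 km/h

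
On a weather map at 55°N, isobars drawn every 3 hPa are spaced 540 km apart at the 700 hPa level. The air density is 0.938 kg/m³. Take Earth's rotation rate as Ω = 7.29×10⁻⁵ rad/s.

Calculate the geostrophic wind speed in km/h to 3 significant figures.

17.9 km/h

Coriolis parameter at 55°N:
f = 2Ω sin φ = 2 × 7.29×10⁻⁵ × sin 55° = 1.19×10⁻⁴ s⁻¹
Pressure gradient: |∂P/∂n| = 300 Pa / 540000 m = 5.56×10⁻⁴ Pa/m
Geostrophic balance (pressure-gradient force = Coriolis force):
V_g = (1/(fρ)) |∂P/∂n| = 5.56×10⁻⁴ / (1.19×10⁻⁴ × 0.938) = 4.96 m/s
Converting: 4.96 m/s × 3.6 = 17.9 km/h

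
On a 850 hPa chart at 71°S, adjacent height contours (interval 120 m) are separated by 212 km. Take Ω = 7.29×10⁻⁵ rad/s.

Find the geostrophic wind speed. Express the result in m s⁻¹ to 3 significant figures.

40.3 m s⁻¹

Coriolis parameter at 71°S:
f = 2Ω sin φ = 2 × 7.29×10⁻⁵ × sin 71° = 1.38×10⁻⁴ s⁻¹
Height gradient: |∂Z/∂n| = 120 m / 212000 m = 5.66×10⁻⁴
On a pressure surface, geostrophic balance gives V_g = (g/f)|∂Z/∂n|:
V_g = 9.81 × 5.66×10⁻⁴ / 1.38×10⁻⁴ = 40.3 m/s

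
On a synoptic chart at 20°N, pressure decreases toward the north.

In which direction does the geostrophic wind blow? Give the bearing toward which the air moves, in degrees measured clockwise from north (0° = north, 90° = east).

090°

The pressure-gradient force points toward the north (bearing 000°).
Geostrophic balance: in the Northern Hemisphere the Coriolis force deflects motion to the right, so the geostrophic wind blows 90° to the right of the pressure-gradient force (low pressure on the left).
Rotating 000° by 90° clockwise gives 090° — the wind blows toward the east.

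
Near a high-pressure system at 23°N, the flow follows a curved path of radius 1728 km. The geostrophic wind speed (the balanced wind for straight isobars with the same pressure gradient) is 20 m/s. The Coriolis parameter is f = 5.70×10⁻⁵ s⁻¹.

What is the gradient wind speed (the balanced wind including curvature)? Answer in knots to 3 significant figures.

54.2 knots

Around a high, pressure-gradient force acts outward with centrifugal, so Coriolis balances both:
fV = (1/ρ)|∂P/∂n| + V²/R  →  V² − fR·V + fR·V_g = 0
With fR = 5.70×10⁻⁵ × 1728×10³ m = 98.5 m/s:
V = [fR − √((fR)² − 4 fR V_g)]/2 = [98.5 − √(98.5² − 4×98.5×20)]/2 = 27.9 m/s
Supergeostrophic (V > V_g = 20 m/s), as expected around a high.
Converting: 27.9 m/s × 1.944 = 54.2 knots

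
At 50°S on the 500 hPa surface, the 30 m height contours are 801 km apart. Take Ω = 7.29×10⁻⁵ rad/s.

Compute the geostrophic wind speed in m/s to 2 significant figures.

3.3 m/s

Coriolis parameter at 50°S:
f = 2Ω sin φ = 2 × 7.29×10⁻⁵ × sin 50° = 1.12×10⁻⁴ s⁻¹
Height gradient: |∂Z/∂n| = 30 m / 801000 m = 3.75×10⁻⁵
On a pressure surface, geostrophic balance gives V_g = (g/f)|∂Z/∂n|:
V_g = 9.81 × 3.75×10⁻⁵ / 1.12×10⁻⁴ = 3.29 m/s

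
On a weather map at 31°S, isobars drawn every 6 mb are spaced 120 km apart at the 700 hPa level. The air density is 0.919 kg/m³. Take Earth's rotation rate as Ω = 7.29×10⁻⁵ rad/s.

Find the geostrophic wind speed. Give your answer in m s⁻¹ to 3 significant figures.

Coriolis parameter at 31°S:
f = 2Ω sin φ = 2 × 7.29×10⁻⁵ × sin 31° = 7.51×10⁻⁵ s⁻¹
Pressure gradient: |∂P/∂n| = 600 Pa / 120000 m = 5.00×10⁻³ Pa/m
Geostrophic balance (pressure-gradient force = Coriolis force):
V_g = (1/(fρ)) |∂P/∂n| = 5.00×10⁻³ / (7.51×10⁻⁵ × 0.919) = 72.5 m/s

72.5 m s⁻¹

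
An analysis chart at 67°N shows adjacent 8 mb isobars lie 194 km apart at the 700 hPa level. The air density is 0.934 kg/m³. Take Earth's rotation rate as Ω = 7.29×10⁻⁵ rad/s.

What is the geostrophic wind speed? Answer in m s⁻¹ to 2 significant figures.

33 m s⁻¹

Coriolis parameter at 67°N:
f = 2Ω sin φ = 2 × 7.29×10⁻⁵ × sin 67° = 1.34×10⁻⁴ s⁻¹
Pressure gradient: |∂P/∂n| = 800 Pa / 194000 m = 4.12×10⁻³ Pa/m
Geostrophic balance (pressure-gradient force = Coriolis force):
V_g = (1/(fρ)) |∂P/∂n| = 4.12×10⁻³ / (1.34×10⁻⁴ × 0.934) = 32.9 m/s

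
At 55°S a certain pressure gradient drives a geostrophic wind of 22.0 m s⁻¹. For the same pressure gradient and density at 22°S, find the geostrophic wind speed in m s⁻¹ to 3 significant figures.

48.1 m s⁻¹

With the same pressure gradient and density, V_g ∝ 1/f ∝ 1/sin φ.
V₂ = V₁ · sin φ₁ / sin φ₂ = 22.0 × sin 55° / sin 22°
V₂ = 22.0 × 0.8192/0.3746 = 48.1 m s⁻¹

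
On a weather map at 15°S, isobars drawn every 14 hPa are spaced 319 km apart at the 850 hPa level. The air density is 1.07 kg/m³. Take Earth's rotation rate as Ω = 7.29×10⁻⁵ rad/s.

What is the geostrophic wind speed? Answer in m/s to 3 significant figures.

Coriolis parameter at 15°S:
f = 2Ω sin φ = 2 × 7.29×10⁻⁵ × sin 15° = 3.77×10⁻⁵ s⁻¹
Pressure gradient: |∂P/∂n| = 1400 Pa / 319000 m = 4.39×10⁻³ Pa/m
Geostrophic balance (pressure-gradient force = Coriolis force):
V_g = (1/(fρ)) |∂P/∂n| = 4.39×10⁻³ / (3.77×10⁻⁵ × 1.07) = 109 m/s

109 m/s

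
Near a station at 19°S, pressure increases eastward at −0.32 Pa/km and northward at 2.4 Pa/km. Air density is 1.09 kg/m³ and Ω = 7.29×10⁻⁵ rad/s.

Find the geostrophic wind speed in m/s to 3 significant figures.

Coriolis parameter at 19°S:
f = 2Ω sin φ = 2 × 7.29×10⁻⁵ × sin 19° = 4.75×10⁻⁵ s⁻¹
In the Southern Hemisphere f is negative: f = −4.75×10⁻⁵ s⁻¹.
Component geostrophic relations (x east, y north):
u_g = −(1/(fρ)) ∂P/∂y,  v_g = (1/(fρ)) ∂P/∂x
u_g = −(2.4×10⁻³)/(−4.75×10⁻⁵ × 1.09) = 46.4 m/s;  v_g = (−0.32×10⁻³)/(−4.75×10⁻⁵ × 1.09) = 6.18 m/s
|V_g| = √(u_g² + v_g²) = 46.8 m/s

46.8 m/s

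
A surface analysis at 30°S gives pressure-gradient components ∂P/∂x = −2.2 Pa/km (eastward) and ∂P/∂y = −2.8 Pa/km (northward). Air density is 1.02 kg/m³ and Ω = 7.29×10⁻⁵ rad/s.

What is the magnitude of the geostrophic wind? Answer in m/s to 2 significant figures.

48 m/s

Coriolis parameter at 30°S:
f = 2Ω sin φ = 2 × 7.29×10⁻⁵ × sin 30° = 7.29×10⁻⁵ s⁻¹
In the Southern Hemisphere f is negative: f = −7.29×10⁻⁵ s⁻¹.
Component geostrophic relations (x east, y north):
u_g = −(1/(fρ)) ∂P/∂y,  v_g = (1/(fρ)) ∂P/∂x
u_g = −(−2.8×10⁻³)/(−7.29×10⁻⁵ × 1.02) = −37.7 m/s;  v_g = (−2.2×10⁻³)/(−7.29×10⁻⁵ × 1.02) = 29.6 m/s
|V_g| = √(u_g² + v_g²) = 47.9 m/s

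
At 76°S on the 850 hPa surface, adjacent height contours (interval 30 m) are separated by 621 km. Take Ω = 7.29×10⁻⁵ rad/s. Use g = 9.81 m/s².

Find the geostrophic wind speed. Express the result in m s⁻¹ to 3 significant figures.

3.35 m s⁻¹

Coriolis parameter at 76°S:
f = 2Ω sin φ = 2 × 7.29×10⁻⁵ × sin 76° = 1.41×10⁻⁴ s⁻¹
Height gradient: |∂Z/∂n| = 30 m / 621000 m = 4.83×10⁻⁵
On a pressure surface, geostrophic balance gives V_g = (g/f)|∂Z/∂n|:
V_g = 9.81 × 4.83×10⁻⁵ / 1.41×10⁻⁴ = 3.35 m/s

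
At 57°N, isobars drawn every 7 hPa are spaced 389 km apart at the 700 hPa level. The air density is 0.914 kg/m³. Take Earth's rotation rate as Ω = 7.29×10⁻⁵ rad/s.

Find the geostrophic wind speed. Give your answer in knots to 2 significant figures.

Coriolis parameter at 57°N:
f = 2Ω sin φ = 2 × 7.29×10⁻⁵ × sin 57° = 1.22×10⁻⁴ s⁻¹
Pressure gradient: |∂P/∂n| = 700 Pa / 389000 m = 1.80×10⁻³ Pa/m
Geostrophic balance (pressure-gradient force = Coriolis force):
V_g = (1/(fρ)) |∂P/∂n| = 1.80×10⁻³ / (1.22×10⁻⁴ × 0.914) = 16.1 m/s
Converting: 16.1 m/s × 1.944 = 31 knots

31 knots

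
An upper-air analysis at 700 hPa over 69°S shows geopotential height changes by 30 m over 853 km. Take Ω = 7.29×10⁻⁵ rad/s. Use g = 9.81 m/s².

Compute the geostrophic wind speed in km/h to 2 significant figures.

9.1 km/h

Coriolis parameter at 69°S:
f = 2Ω sin φ = 2 × 7.29×10⁻⁵ × sin 69° = 1.36×10⁻⁴ s⁻¹
Height gradient: |∂Z/∂n| = 30 m / 853000 m = 3.52×10⁻⁵
On a pressure surface, geostrophic balance gives V_g = (g/f)|∂Z/∂n|:
V_g = 9.81 × 3.52×10⁻⁵ / 1.36×10⁻⁴ = 2.53 m/s
Converting: 2.53 m/s × 3.6 = 9.1 km/h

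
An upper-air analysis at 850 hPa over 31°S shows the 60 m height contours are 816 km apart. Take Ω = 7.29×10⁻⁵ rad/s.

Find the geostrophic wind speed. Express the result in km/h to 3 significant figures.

34.6 km/h

Coriolis parameter at 31°S:
f = 2Ω sin φ = 2 × 7.29×10⁻⁵ × sin 31° = 7.51×10⁻⁵ s⁻¹
Height gradient: |∂Z/∂n| = 60 m / 816000 m = 7.35×10⁻⁵
On a pressure surface, geostrophic balance gives V_g = (g/f)|∂Z/∂n|:
V_g = 9.81 × 7.35×10⁻⁵ / 7.51×10⁻⁵ = 9.61 m/s
Converting: 9.61 m/s × 3.6 = 34.6 km/h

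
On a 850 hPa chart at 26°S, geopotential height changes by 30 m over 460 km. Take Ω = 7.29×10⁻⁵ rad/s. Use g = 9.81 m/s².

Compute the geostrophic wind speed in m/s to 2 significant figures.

Coriolis parameter at 26°S:
f = 2Ω sin φ = 2 × 7.29×10⁻⁵ × sin 26° = 6.39×10⁻⁵ s⁻¹
Height gradient: |∂Z/∂n| = 30 m / 460000 m = 6.52×10⁻⁵
On a pressure surface, geostrophic balance gives V_g = (g/f)|∂Z/∂n|:
V_g = 9.81 × 6.52×10⁻⁵ / 6.39×10⁻⁵ = 10.0 m/s

10 m/s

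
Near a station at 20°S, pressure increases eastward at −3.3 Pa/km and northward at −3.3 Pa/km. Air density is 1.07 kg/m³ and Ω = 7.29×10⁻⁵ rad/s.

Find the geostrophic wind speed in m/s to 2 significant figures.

Coriolis parameter at 20°S:
f = 2Ω sin φ = 2 × 7.29×10⁻⁵ × sin 20° = 4.99×10⁻⁵ s⁻¹
In the Southern Hemisphere f is negative: f = −4.99×10⁻⁵ s⁻¹.
Component geostrophic relations (x east, y north):
u_g = −(1/(fρ)) ∂P/∂y,  v_g = (1/(fρ)) ∂P/∂x
u_g = −(−3.3×10⁻³)/(−4.99×10⁻⁵ × 1.07) = −61.8 m/s;  v_g = (−3.3×10⁻³)/(−4.99×10⁻⁵ × 1.07) = 61.8 m/s
|V_g| = √(u_g² + v_g²) = 87.5 m/s

87 m/s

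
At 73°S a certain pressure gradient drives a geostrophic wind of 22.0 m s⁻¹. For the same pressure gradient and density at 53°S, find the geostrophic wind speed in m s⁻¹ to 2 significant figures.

With the same pressure gradient and density, V_g ∝ 1/f ∝ 1/sin φ.
V₂ = V₁ · sin φ₁ / sin φ₂ = 22.0 × sin 73° / sin 53°
V₂ = 22.0 × 0.9563/0.7986 = 26 m s⁻¹

26 m s⁻¹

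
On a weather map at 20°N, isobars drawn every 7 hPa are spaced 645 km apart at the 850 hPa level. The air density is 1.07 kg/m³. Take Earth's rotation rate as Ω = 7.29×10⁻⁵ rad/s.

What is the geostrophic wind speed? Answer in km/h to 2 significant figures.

73 km/h

Coriolis parameter at 20°N:
f = 2Ω sin φ = 2 × 7.29×10⁻⁵ × sin 20° = 4.99×10⁻⁵ s⁻¹
Pressure gradient: |∂P/∂n| = 700 Pa / 645000 m = 1.09×10⁻³ Pa/m
Geostrophic balance (pressure-gradient force = Coriolis force):
V_g = (1/(fρ)) |∂P/∂n| = 1.09×10⁻³ / (4.99×10⁻⁵ × 1.07) = 20.3 m/s
Converting: 20.3 m/s × 3.6 = 73 km/h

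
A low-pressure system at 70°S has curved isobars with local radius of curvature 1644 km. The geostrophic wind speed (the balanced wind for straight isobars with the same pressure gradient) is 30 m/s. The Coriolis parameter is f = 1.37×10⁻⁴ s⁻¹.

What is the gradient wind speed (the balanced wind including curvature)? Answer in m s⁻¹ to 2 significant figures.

27 m s⁻¹

Around a low, centrifugal force acts outward with Coriolis, so pressure-gradient force balances both:
(1/ρ)|∂P/∂n| = fV + V²/R  →  V² + fR·V − fR·V_g = 0
With fR = 1.37×10⁻⁴ × 1644×10³ m = 225 m/s:
V = [−fR + √((fR)² + 4 fR V_g)]/2 = [−225 + √(225² + 4×225×30)]/2 = 26.8 m/s
Subgeostrophic (V < V_g = 30 m/s), as expected around a low.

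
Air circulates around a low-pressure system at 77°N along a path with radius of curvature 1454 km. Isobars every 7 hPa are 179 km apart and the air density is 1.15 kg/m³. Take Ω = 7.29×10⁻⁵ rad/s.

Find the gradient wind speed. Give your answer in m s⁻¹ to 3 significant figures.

Coriolis parameter at 77°N:
f = 2Ω sin φ = 2 × 7.29×10⁻⁵ × sin 77° = 1.42×10⁻⁴ s⁻¹
Pressure gradient: |∂P/∂n| = 700 Pa / 179000 m = 3.91×10⁻³ Pa/m
Geostrophic speed: V_g = |∂P/∂n|/(fρ) = 3.91×10⁻³/(1.42×10⁻⁴ × 1.15) = 23.9 m/s
Around a low, centrifugal force acts outward with Coriolis, so pressure-gradient force balances both:
(1/ρ)|∂P/∂n| = fV + V²/R  →  V² + fR·V − fR·V_g = 0
With fR = 1.42×10⁻⁴ × 1454×10³ m = 207 m/s:
V = [−fR + √((fR)² + 4 fR V_g)]/2 = [−207 + √(207² + 4×207×23.9)]/2 = 21.7 m/s
Subgeostrophic (V < V_g = 23.9 m/s), as expected around a low.

21.7 m s⁻¹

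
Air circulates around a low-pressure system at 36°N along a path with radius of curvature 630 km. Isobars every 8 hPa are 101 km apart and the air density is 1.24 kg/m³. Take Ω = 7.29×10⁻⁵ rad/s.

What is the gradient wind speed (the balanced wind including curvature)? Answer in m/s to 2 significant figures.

42 m/s

Coriolis parameter at 36°N:
f = 2Ω sin φ = 2 × 7.29×10⁻⁵ × sin 36° = 8.57×10⁻⁵ s⁻¹
Pressure gradient: |∂P/∂n| = 800 Pa / 101000 m = 7.92×10⁻³ Pa/m
Geostrophic speed: V_g = |∂P/∂n|/(fρ) = 7.92×10⁻³/(8.57×10⁻⁵ × 1.24) = 74.5 m/s
Around a low, centrifugal force acts outward with Coriolis, so pressure-gradient force balances both:
(1/ρ)|∂P/∂n| = fV + V²/R  →  V² + fR·V − fR·V_g = 0
With fR = 8.57×10⁻⁵ × 630×10³ m = 54.0 m/s:
V = [−fR + √((fR)² + 4 fR V_g)]/2 = [−54.0 + √(54.0² + 4×54.0×74.5)]/2 = 41.9 m/s
Subgeostrophic (V < V_g = 74.5 m/s), as expected around a low.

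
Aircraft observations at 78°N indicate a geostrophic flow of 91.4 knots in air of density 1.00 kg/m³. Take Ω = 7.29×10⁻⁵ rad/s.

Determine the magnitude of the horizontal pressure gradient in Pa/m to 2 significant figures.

6.7×10⁻³ Pa/m

Coriolis parameter at 78°N:
f = 2Ω sin φ = 2 × 7.29×10⁻⁵ × sin 78° = 1.43×10⁻⁴ s⁻¹
Wind speed in SI: 91.4 knots = 47.0 m/s
Geostrophic balance rearranged: |∂P/∂n| = f ρ V_g
|∂P/∂n| = 1.43×10⁻⁴ × 1.00 × 47.0 = 6.71×10⁻³ Pa/m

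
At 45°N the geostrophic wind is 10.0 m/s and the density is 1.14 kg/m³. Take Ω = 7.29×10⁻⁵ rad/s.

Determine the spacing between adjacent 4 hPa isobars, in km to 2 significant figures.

340 km

Coriolis parameter at 45°N:
f = 2Ω sin φ = 2 × 7.29×10⁻⁵ × sin 45° = 1.03×10⁻⁴ s⁻¹
Geostrophic balance rearranged: |∂P/∂n| = f ρ V_g
|∂P/∂n| = 1.03×10⁻⁴ × 1.14 × 10.0 = 1.18×10⁻³ Pa/m
Isobar spacing: Δn = ΔP/|∂P/∂n| = 400 Pa / 1.18×10⁻³ Pa/m = 340340 m ≈ 340 km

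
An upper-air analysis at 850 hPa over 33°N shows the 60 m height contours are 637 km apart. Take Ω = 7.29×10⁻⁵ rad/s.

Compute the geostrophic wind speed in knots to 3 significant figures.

Coriolis parameter at 33°N:
f = 2Ω sin φ = 2 × 7.29×10⁻⁵ × sin 33° = 7.94×10⁻⁵ s⁻¹
Height gradient: |∂Z/∂n| = 60 m / 637000 m = 9.42×10⁻⁵
On a pressure surface, geostrophic balance gives V_g = (g/f)|∂Z/∂n|:
V_g = 9.81 × 9.42×10⁻⁵ / 7.94×10⁻⁵ = 11.6 m/s
Converting: 11.6 m/s × 1.944 = 22.6 knots

22.6 knots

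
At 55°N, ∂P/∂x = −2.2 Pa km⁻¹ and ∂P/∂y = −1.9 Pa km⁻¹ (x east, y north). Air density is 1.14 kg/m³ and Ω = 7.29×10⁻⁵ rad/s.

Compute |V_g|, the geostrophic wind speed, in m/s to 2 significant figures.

21 m/s

Coriolis parameter at 55°N:
f = 2Ω sin φ = 2 × 7.29×10⁻⁵ × sin 55° = 1.19×10⁻⁴ s⁻¹
Component geostrophic relations (x east, y north):
u_g = −(1/(fρ)) ∂P/∂y,  v_g = (1/(fρ)) ∂P/∂x
u_g = −(−1.9×10⁻³)/(1.19×10⁻⁴ × 1.14) = 14.0 m/s;  v_g = (−2.2×10⁻³)/(1.19×10⁻⁴ × 1.14) = −16.2 m/s
|V_g| = √(u_g² + v_g²) = 21.4 m/s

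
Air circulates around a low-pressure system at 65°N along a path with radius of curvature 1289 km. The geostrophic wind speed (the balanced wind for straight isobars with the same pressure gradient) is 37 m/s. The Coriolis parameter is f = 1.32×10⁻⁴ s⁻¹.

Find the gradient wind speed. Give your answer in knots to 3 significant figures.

60.8 knots

Around a low, centrifugal force acts outward with Coriolis, so pressure-gradient force balances both:
(1/ρ)|∂P/∂n| = fV + V²/R  →  V² + fR·V − fR·V_g = 0
With fR = 1.32×10⁻⁴ × 1289×10³ m = 170 m/s:
V = [−fR + √((fR)² + 4 fR V_g)]/2 = [−170 + √(170² + 4×170×37)]/2 = 31.3 m/s
Subgeostrophic (V < V_g = 37 m/s), as expected around a low.
Converting: 31.3 m/s × 1.944 = 60.8 knots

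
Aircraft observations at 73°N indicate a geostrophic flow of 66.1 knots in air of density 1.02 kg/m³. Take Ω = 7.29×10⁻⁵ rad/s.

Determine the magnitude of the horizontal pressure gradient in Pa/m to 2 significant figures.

4.8×10⁻³ Pa/m

Coriolis parameter at 73°N:
f = 2Ω sin φ = 2 × 7.29×10⁻⁵ × sin 73° = 1.39×10⁻⁴ s⁻¹
Wind speed in SI: 66.1 knots = 34.0 m/s
Geostrophic balance rearranged: |∂P/∂n| = f ρ V_g
|∂P/∂n| = 1.39×10⁻⁴ × 1.02 × 34.0 = 4.84×10⁻³ Pa/m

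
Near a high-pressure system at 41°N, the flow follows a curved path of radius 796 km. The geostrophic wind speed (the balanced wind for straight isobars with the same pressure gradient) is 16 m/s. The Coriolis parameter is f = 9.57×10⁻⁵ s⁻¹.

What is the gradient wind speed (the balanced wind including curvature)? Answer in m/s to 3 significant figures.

Around a high, pressure-gradient force acts outward with centrifugal, so Coriolis balances both:
fV = (1/ρ)|∂P/∂n| + V²/R  →  V² − fR·V + fR·V_g = 0
With fR = 9.57×10⁻⁵ × 796×10³ m = 76.2 m/s:
V = [fR − √((fR)² − 4 fR V_g)]/2 = [76.2 − √(76.2² − 4×76.2×16)]/2 = 22.9 m/s
Supergeostrophic (V > V_g = 16 m/s), as expected around a high.

22.9 m/s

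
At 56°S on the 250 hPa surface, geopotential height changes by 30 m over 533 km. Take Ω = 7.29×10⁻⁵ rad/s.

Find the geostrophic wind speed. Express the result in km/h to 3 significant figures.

Coriolis parameter at 56°S:
f = 2Ω sin φ = 2 × 7.29×10⁻⁵ × sin 56° = 1.21×10⁻⁴ s⁻¹
Height gradient: |∂Z/∂n| = 30 m / 533000 m = 5.63×10⁻⁵
On a pressure surface, geostrophic balance gives V_g = (g/f)|∂Z/∂n|:
V_g = 9.81 × 5.63×10⁻⁵ / 1.21×10⁻⁴ = 4.57 m/s
Converting: 4.57 m/s × 3.6 = 16.4 km/h

16.4 km/h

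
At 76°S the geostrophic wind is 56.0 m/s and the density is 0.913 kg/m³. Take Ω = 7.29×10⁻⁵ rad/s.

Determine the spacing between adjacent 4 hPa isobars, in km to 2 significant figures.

55 km

Coriolis parameter at 76°S:
f = 2Ω sin φ = 2 × 7.29×10⁻⁵ × sin 76° = 1.41×10⁻⁴ s⁻¹
Geostrophic balance rearranged: |∂P/∂n| = f ρ V_g
|∂P/∂n| = 1.41×10⁻⁴ × 0.913 × 56.0 = 7.23×10⁻³ Pa/m
Isobar spacing: Δn = ΔP/|∂P/∂n| = 400 Pa / 7.23×10⁻³ Pa/m = 55302 m ≈ 55 km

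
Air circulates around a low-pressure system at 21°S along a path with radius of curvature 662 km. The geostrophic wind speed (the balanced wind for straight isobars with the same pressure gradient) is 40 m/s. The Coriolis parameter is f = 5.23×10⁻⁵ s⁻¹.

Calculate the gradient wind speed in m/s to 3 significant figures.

Around a low, centrifugal force acts outward with Coriolis, so pressure-gradient force balances both:
(1/ρ)|∂P/∂n| = fV + V²/R  →  V² + fR·V − fR·V_g = 0
With fR = 5.23×10⁻⁵ × 662×10³ m = 34.6 m/s:
V = [−fR + √((fR)² + 4 fR V_g)]/2 = [−34.6 + √(34.6² + 4×34.6×40)]/2 = 23.7 m/s
Subgeostrophic (V < V_g = 40 m/s), as expected around a low.

23.7 m/s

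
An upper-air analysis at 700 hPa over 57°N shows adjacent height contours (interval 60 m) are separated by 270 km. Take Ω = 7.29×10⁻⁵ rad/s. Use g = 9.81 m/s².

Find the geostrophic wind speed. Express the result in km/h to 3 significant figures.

64.2 km/h

Coriolis parameter at 57°N:
f = 2Ω sin φ = 2 × 7.29×10⁻⁵ × sin 57° = 1.22×10⁻⁴ s⁻¹
Height gradient: |∂Z/∂n| = 60 m / 270000 m = 2.22×10⁻⁴
On a pressure surface, geostrophic balance gives V_g = (g/f)|∂Z/∂n|:
V_g = 9.81 × 2.22×10⁻⁴ / 1.22×10⁻⁴ = 17.8 m/s
Converting: 17.8 m/s × 3.6 = 64.2 km/h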